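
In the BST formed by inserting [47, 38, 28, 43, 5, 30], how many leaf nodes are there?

Tree built from: [47, 38, 28, 43, 5, 30]
Tree (level-order array): [47, 38, None, 28, 43, 5, 30]
Rule: A leaf has 0 children.
Per-node child counts:
  node 47: 1 child(ren)
  node 38: 2 child(ren)
  node 28: 2 child(ren)
  node 5: 0 child(ren)
  node 30: 0 child(ren)
  node 43: 0 child(ren)
Matching nodes: [5, 30, 43]
Count of leaf nodes: 3


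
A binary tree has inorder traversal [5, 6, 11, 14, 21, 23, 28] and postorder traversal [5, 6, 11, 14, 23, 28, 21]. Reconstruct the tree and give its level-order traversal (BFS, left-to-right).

Inorder:   [5, 6, 11, 14, 21, 23, 28]
Postorder: [5, 6, 11, 14, 23, 28, 21]
Algorithm: postorder visits root last, so walk postorder right-to-left;
each value is the root of the current inorder slice — split it at that
value, recurse on the right subtree first, then the left.
Recursive splits:
  root=21; inorder splits into left=[5, 6, 11, 14], right=[23, 28]
  root=28; inorder splits into left=[23], right=[]
  root=23; inorder splits into left=[], right=[]
  root=14; inorder splits into left=[5, 6, 11], right=[]
  root=11; inorder splits into left=[5, 6], right=[]
  root=6; inorder splits into left=[5], right=[]
  root=5; inorder splits into left=[], right=[]
Reconstructed level-order: [21, 14, 28, 11, 23, 6, 5]


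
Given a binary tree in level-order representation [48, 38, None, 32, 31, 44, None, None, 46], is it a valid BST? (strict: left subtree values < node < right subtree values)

Level-order array: [48, 38, None, 32, 31, 44, None, None, 46]
Validate using subtree bounds (lo, hi): at each node, require lo < value < hi,
then recurse left with hi=value and right with lo=value.
Preorder trace (stopping at first violation):
  at node 48 with bounds (-inf, +inf): OK
  at node 38 with bounds (-inf, 48): OK
  at node 32 with bounds (-inf, 38): OK
  at node 44 with bounds (-inf, 32): VIOLATION
Node 44 violates its bound: not (-inf < 44 < 32).
Result: Not a valid BST


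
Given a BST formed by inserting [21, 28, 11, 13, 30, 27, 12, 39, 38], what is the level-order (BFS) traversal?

Tree insertion order: [21, 28, 11, 13, 30, 27, 12, 39, 38]
Tree (level-order array): [21, 11, 28, None, 13, 27, 30, 12, None, None, None, None, 39, None, None, 38]
BFS from the root, enqueuing left then right child of each popped node:
  queue [21] -> pop 21, enqueue [11, 28], visited so far: [21]
  queue [11, 28] -> pop 11, enqueue [13], visited so far: [21, 11]
  queue [28, 13] -> pop 28, enqueue [27, 30], visited so far: [21, 11, 28]
  queue [13, 27, 30] -> pop 13, enqueue [12], visited so far: [21, 11, 28, 13]
  queue [27, 30, 12] -> pop 27, enqueue [none], visited so far: [21, 11, 28, 13, 27]
  queue [30, 12] -> pop 30, enqueue [39], visited so far: [21, 11, 28, 13, 27, 30]
  queue [12, 39] -> pop 12, enqueue [none], visited so far: [21, 11, 28, 13, 27, 30, 12]
  queue [39] -> pop 39, enqueue [38], visited so far: [21, 11, 28, 13, 27, 30, 12, 39]
  queue [38] -> pop 38, enqueue [none], visited so far: [21, 11, 28, 13, 27, 30, 12, 39, 38]
Result: [21, 11, 28, 13, 27, 30, 12, 39, 38]


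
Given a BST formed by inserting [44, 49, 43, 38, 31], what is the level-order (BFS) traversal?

Tree insertion order: [44, 49, 43, 38, 31]
Tree (level-order array): [44, 43, 49, 38, None, None, None, 31]
BFS from the root, enqueuing left then right child of each popped node:
  queue [44] -> pop 44, enqueue [43, 49], visited so far: [44]
  queue [43, 49] -> pop 43, enqueue [38], visited so far: [44, 43]
  queue [49, 38] -> pop 49, enqueue [none], visited so far: [44, 43, 49]
  queue [38] -> pop 38, enqueue [31], visited so far: [44, 43, 49, 38]
  queue [31] -> pop 31, enqueue [none], visited so far: [44, 43, 49, 38, 31]
Result: [44, 43, 49, 38, 31]


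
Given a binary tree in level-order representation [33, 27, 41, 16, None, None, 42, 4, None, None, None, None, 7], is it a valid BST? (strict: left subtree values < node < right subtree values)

Level-order array: [33, 27, 41, 16, None, None, 42, 4, None, None, None, None, 7]
Validate using subtree bounds (lo, hi): at each node, require lo < value < hi,
then recurse left with hi=value and right with lo=value.
Preorder trace (stopping at first violation):
  at node 33 with bounds (-inf, +inf): OK
  at node 27 with bounds (-inf, 33): OK
  at node 16 with bounds (-inf, 27): OK
  at node 4 with bounds (-inf, 16): OK
  at node 7 with bounds (4, 16): OK
  at node 41 with bounds (33, +inf): OK
  at node 42 with bounds (41, +inf): OK
No violation found at any node.
Result: Valid BST


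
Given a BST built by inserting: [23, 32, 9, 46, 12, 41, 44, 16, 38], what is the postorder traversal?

Tree insertion order: [23, 32, 9, 46, 12, 41, 44, 16, 38]
Tree (level-order array): [23, 9, 32, None, 12, None, 46, None, 16, 41, None, None, None, 38, 44]
Postorder traversal: [16, 12, 9, 38, 44, 41, 46, 32, 23]


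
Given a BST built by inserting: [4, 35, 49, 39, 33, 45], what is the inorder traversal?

Tree insertion order: [4, 35, 49, 39, 33, 45]
Tree (level-order array): [4, None, 35, 33, 49, None, None, 39, None, None, 45]
Inorder traversal: [4, 33, 35, 39, 45, 49]


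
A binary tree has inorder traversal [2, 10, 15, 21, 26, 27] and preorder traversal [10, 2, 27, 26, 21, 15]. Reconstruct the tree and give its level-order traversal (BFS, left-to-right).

Inorder:  [2, 10, 15, 21, 26, 27]
Preorder: [10, 2, 27, 26, 21, 15]
Algorithm: preorder visits root first, so consume preorder in order;
for each root, split the current inorder slice at that value into
left-subtree inorder and right-subtree inorder, then recurse.
Recursive splits:
  root=10; inorder splits into left=[2], right=[15, 21, 26, 27]
  root=2; inorder splits into left=[], right=[]
  root=27; inorder splits into left=[15, 21, 26], right=[]
  root=26; inorder splits into left=[15, 21], right=[]
  root=21; inorder splits into left=[15], right=[]
  root=15; inorder splits into left=[], right=[]
Reconstructed level-order: [10, 2, 27, 26, 21, 15]


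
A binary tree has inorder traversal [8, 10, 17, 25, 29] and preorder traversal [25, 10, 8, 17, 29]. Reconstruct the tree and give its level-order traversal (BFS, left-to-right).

Inorder:  [8, 10, 17, 25, 29]
Preorder: [25, 10, 8, 17, 29]
Algorithm: preorder visits root first, so consume preorder in order;
for each root, split the current inorder slice at that value into
left-subtree inorder and right-subtree inorder, then recurse.
Recursive splits:
  root=25; inorder splits into left=[8, 10, 17], right=[29]
  root=10; inorder splits into left=[8], right=[17]
  root=8; inorder splits into left=[], right=[]
  root=17; inorder splits into left=[], right=[]
  root=29; inorder splits into left=[], right=[]
Reconstructed level-order: [25, 10, 29, 8, 17]


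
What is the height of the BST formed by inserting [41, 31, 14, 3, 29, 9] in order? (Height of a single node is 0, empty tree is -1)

Insertion order: [41, 31, 14, 3, 29, 9]
Tree (level-order array): [41, 31, None, 14, None, 3, 29, None, 9]
Compute height bottom-up (empty subtree = -1):
  height(9) = 1 + max(-1, -1) = 0
  height(3) = 1 + max(-1, 0) = 1
  height(29) = 1 + max(-1, -1) = 0
  height(14) = 1 + max(1, 0) = 2
  height(31) = 1 + max(2, -1) = 3
  height(41) = 1 + max(3, -1) = 4
Height = 4


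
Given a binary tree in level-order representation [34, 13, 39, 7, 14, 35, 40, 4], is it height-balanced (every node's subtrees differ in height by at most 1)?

Tree (level-order array): [34, 13, 39, 7, 14, 35, 40, 4]
Definition: a tree is height-balanced if, at every node, |h(left) - h(right)| <= 1 (empty subtree has height -1).
Bottom-up per-node check:
  node 4: h_left=-1, h_right=-1, diff=0 [OK], height=0
  node 7: h_left=0, h_right=-1, diff=1 [OK], height=1
  node 14: h_left=-1, h_right=-1, diff=0 [OK], height=0
  node 13: h_left=1, h_right=0, diff=1 [OK], height=2
  node 35: h_left=-1, h_right=-1, diff=0 [OK], height=0
  node 40: h_left=-1, h_right=-1, diff=0 [OK], height=0
  node 39: h_left=0, h_right=0, diff=0 [OK], height=1
  node 34: h_left=2, h_right=1, diff=1 [OK], height=3
All nodes satisfy the balance condition.
Result: Balanced


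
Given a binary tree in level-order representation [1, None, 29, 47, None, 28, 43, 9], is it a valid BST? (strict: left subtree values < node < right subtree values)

Level-order array: [1, None, 29, 47, None, 28, 43, 9]
Validate using subtree bounds (lo, hi): at each node, require lo < value < hi,
then recurse left with hi=value and right with lo=value.
Preorder trace (stopping at first violation):
  at node 1 with bounds (-inf, +inf): OK
  at node 29 with bounds (1, +inf): OK
  at node 47 with bounds (1, 29): VIOLATION
Node 47 violates its bound: not (1 < 47 < 29).
Result: Not a valid BST


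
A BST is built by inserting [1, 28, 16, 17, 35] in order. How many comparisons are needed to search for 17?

Search path for 17: 1 -> 28 -> 16 -> 17
Found: True
Comparisons: 4


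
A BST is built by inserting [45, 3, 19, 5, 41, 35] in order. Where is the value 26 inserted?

Starting tree (level order): [45, 3, None, None, 19, 5, 41, None, None, 35]
Insertion path: 45 -> 3 -> 19 -> 41 -> 35
Result: insert 26 as left child of 35
Final tree (level order): [45, 3, None, None, 19, 5, 41, None, None, 35, None, 26]


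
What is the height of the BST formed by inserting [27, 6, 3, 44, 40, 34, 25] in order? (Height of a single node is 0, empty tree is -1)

Insertion order: [27, 6, 3, 44, 40, 34, 25]
Tree (level-order array): [27, 6, 44, 3, 25, 40, None, None, None, None, None, 34]
Compute height bottom-up (empty subtree = -1):
  height(3) = 1 + max(-1, -1) = 0
  height(25) = 1 + max(-1, -1) = 0
  height(6) = 1 + max(0, 0) = 1
  height(34) = 1 + max(-1, -1) = 0
  height(40) = 1 + max(0, -1) = 1
  height(44) = 1 + max(1, -1) = 2
  height(27) = 1 + max(1, 2) = 3
Height = 3


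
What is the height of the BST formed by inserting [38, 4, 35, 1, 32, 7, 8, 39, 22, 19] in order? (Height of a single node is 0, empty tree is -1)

Insertion order: [38, 4, 35, 1, 32, 7, 8, 39, 22, 19]
Tree (level-order array): [38, 4, 39, 1, 35, None, None, None, None, 32, None, 7, None, None, 8, None, 22, 19]
Compute height bottom-up (empty subtree = -1):
  height(1) = 1 + max(-1, -1) = 0
  height(19) = 1 + max(-1, -1) = 0
  height(22) = 1 + max(0, -1) = 1
  height(8) = 1 + max(-1, 1) = 2
  height(7) = 1 + max(-1, 2) = 3
  height(32) = 1 + max(3, -1) = 4
  height(35) = 1 + max(4, -1) = 5
  height(4) = 1 + max(0, 5) = 6
  height(39) = 1 + max(-1, -1) = 0
  height(38) = 1 + max(6, 0) = 7
Height = 7


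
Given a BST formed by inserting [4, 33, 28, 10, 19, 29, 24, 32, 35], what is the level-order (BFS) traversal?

Tree insertion order: [4, 33, 28, 10, 19, 29, 24, 32, 35]
Tree (level-order array): [4, None, 33, 28, 35, 10, 29, None, None, None, 19, None, 32, None, 24]
BFS from the root, enqueuing left then right child of each popped node:
  queue [4] -> pop 4, enqueue [33], visited so far: [4]
  queue [33] -> pop 33, enqueue [28, 35], visited so far: [4, 33]
  queue [28, 35] -> pop 28, enqueue [10, 29], visited so far: [4, 33, 28]
  queue [35, 10, 29] -> pop 35, enqueue [none], visited so far: [4, 33, 28, 35]
  queue [10, 29] -> pop 10, enqueue [19], visited so far: [4, 33, 28, 35, 10]
  queue [29, 19] -> pop 29, enqueue [32], visited so far: [4, 33, 28, 35, 10, 29]
  queue [19, 32] -> pop 19, enqueue [24], visited so far: [4, 33, 28, 35, 10, 29, 19]
  queue [32, 24] -> pop 32, enqueue [none], visited so far: [4, 33, 28, 35, 10, 29, 19, 32]
  queue [24] -> pop 24, enqueue [none], visited so far: [4, 33, 28, 35, 10, 29, 19, 32, 24]
Result: [4, 33, 28, 35, 10, 29, 19, 32, 24]


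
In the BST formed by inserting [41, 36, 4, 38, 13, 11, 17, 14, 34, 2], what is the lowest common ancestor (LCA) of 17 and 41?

Tree insertion order: [41, 36, 4, 38, 13, 11, 17, 14, 34, 2]
Tree (level-order array): [41, 36, None, 4, 38, 2, 13, None, None, None, None, 11, 17, None, None, 14, 34]
In a BST, the LCA of p=17, q=41 is the first node v on the
root-to-leaf path with p <= v <= q (go left if both < v, right if both > v).
Walk from root:
  at 41: 17 <= 41 <= 41, this is the LCA
LCA = 41


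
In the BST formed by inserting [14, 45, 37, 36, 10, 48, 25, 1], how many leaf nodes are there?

Tree built from: [14, 45, 37, 36, 10, 48, 25, 1]
Tree (level-order array): [14, 10, 45, 1, None, 37, 48, None, None, 36, None, None, None, 25]
Rule: A leaf has 0 children.
Per-node child counts:
  node 14: 2 child(ren)
  node 10: 1 child(ren)
  node 1: 0 child(ren)
  node 45: 2 child(ren)
  node 37: 1 child(ren)
  node 36: 1 child(ren)
  node 25: 0 child(ren)
  node 48: 0 child(ren)
Matching nodes: [1, 25, 48]
Count of leaf nodes: 3


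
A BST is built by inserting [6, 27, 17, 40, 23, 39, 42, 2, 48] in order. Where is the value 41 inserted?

Starting tree (level order): [6, 2, 27, None, None, 17, 40, None, 23, 39, 42, None, None, None, None, None, 48]
Insertion path: 6 -> 27 -> 40 -> 42
Result: insert 41 as left child of 42
Final tree (level order): [6, 2, 27, None, None, 17, 40, None, 23, 39, 42, None, None, None, None, 41, 48]


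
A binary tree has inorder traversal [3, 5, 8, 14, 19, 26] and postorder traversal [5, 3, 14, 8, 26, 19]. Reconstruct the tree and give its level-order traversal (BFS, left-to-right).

Inorder:   [3, 5, 8, 14, 19, 26]
Postorder: [5, 3, 14, 8, 26, 19]
Algorithm: postorder visits root last, so walk postorder right-to-left;
each value is the root of the current inorder slice — split it at that
value, recurse on the right subtree first, then the left.
Recursive splits:
  root=19; inorder splits into left=[3, 5, 8, 14], right=[26]
  root=26; inorder splits into left=[], right=[]
  root=8; inorder splits into left=[3, 5], right=[14]
  root=14; inorder splits into left=[], right=[]
  root=3; inorder splits into left=[], right=[5]
  root=5; inorder splits into left=[], right=[]
Reconstructed level-order: [19, 8, 26, 3, 14, 5]


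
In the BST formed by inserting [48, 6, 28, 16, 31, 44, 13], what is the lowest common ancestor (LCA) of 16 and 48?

Tree insertion order: [48, 6, 28, 16, 31, 44, 13]
Tree (level-order array): [48, 6, None, None, 28, 16, 31, 13, None, None, 44]
In a BST, the LCA of p=16, q=48 is the first node v on the
root-to-leaf path with p <= v <= q (go left if both < v, right if both > v).
Walk from root:
  at 48: 16 <= 48 <= 48, this is the LCA
LCA = 48


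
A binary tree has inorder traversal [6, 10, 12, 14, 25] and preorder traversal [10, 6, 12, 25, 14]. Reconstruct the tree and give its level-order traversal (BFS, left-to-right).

Inorder:  [6, 10, 12, 14, 25]
Preorder: [10, 6, 12, 25, 14]
Algorithm: preorder visits root first, so consume preorder in order;
for each root, split the current inorder slice at that value into
left-subtree inorder and right-subtree inorder, then recurse.
Recursive splits:
  root=10; inorder splits into left=[6], right=[12, 14, 25]
  root=6; inorder splits into left=[], right=[]
  root=12; inorder splits into left=[], right=[14, 25]
  root=25; inorder splits into left=[14], right=[]
  root=14; inorder splits into left=[], right=[]
Reconstructed level-order: [10, 6, 12, 25, 14]


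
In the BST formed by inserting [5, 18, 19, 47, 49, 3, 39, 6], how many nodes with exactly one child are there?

Tree built from: [5, 18, 19, 47, 49, 3, 39, 6]
Tree (level-order array): [5, 3, 18, None, None, 6, 19, None, None, None, 47, 39, 49]
Rule: These are nodes with exactly 1 non-null child.
Per-node child counts:
  node 5: 2 child(ren)
  node 3: 0 child(ren)
  node 18: 2 child(ren)
  node 6: 0 child(ren)
  node 19: 1 child(ren)
  node 47: 2 child(ren)
  node 39: 0 child(ren)
  node 49: 0 child(ren)
Matching nodes: [19]
Count of nodes with exactly one child: 1


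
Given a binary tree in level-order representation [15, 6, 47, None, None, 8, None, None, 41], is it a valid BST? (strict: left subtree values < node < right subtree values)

Level-order array: [15, 6, 47, None, None, 8, None, None, 41]
Validate using subtree bounds (lo, hi): at each node, require lo < value < hi,
then recurse left with hi=value and right with lo=value.
Preorder trace (stopping at first violation):
  at node 15 with bounds (-inf, +inf): OK
  at node 6 with bounds (-inf, 15): OK
  at node 47 with bounds (15, +inf): OK
  at node 8 with bounds (15, 47): VIOLATION
Node 8 violates its bound: not (15 < 8 < 47).
Result: Not a valid BST


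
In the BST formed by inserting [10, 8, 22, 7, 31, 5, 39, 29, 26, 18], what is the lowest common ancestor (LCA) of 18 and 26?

Tree insertion order: [10, 8, 22, 7, 31, 5, 39, 29, 26, 18]
Tree (level-order array): [10, 8, 22, 7, None, 18, 31, 5, None, None, None, 29, 39, None, None, 26]
In a BST, the LCA of p=18, q=26 is the first node v on the
root-to-leaf path with p <= v <= q (go left if both < v, right if both > v).
Walk from root:
  at 10: both 18 and 26 > 10, go right
  at 22: 18 <= 22 <= 26, this is the LCA
LCA = 22


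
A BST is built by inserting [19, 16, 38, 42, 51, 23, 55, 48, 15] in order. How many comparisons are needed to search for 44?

Search path for 44: 19 -> 38 -> 42 -> 51 -> 48
Found: False
Comparisons: 5


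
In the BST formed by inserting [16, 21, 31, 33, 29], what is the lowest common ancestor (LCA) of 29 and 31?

Tree insertion order: [16, 21, 31, 33, 29]
Tree (level-order array): [16, None, 21, None, 31, 29, 33]
In a BST, the LCA of p=29, q=31 is the first node v on the
root-to-leaf path with p <= v <= q (go left if both < v, right if both > v).
Walk from root:
  at 16: both 29 and 31 > 16, go right
  at 21: both 29 and 31 > 21, go right
  at 31: 29 <= 31 <= 31, this is the LCA
LCA = 31


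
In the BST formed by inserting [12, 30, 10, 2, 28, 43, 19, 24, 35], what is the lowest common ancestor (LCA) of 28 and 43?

Tree insertion order: [12, 30, 10, 2, 28, 43, 19, 24, 35]
Tree (level-order array): [12, 10, 30, 2, None, 28, 43, None, None, 19, None, 35, None, None, 24]
In a BST, the LCA of p=28, q=43 is the first node v on the
root-to-leaf path with p <= v <= q (go left if both < v, right if both > v).
Walk from root:
  at 12: both 28 and 43 > 12, go right
  at 30: 28 <= 30 <= 43, this is the LCA
LCA = 30


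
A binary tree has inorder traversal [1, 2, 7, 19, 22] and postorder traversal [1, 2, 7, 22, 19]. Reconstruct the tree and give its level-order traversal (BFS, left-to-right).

Inorder:   [1, 2, 7, 19, 22]
Postorder: [1, 2, 7, 22, 19]
Algorithm: postorder visits root last, so walk postorder right-to-left;
each value is the root of the current inorder slice — split it at that
value, recurse on the right subtree first, then the left.
Recursive splits:
  root=19; inorder splits into left=[1, 2, 7], right=[22]
  root=22; inorder splits into left=[], right=[]
  root=7; inorder splits into left=[1, 2], right=[]
  root=2; inorder splits into left=[1], right=[]
  root=1; inorder splits into left=[], right=[]
Reconstructed level-order: [19, 7, 22, 2, 1]


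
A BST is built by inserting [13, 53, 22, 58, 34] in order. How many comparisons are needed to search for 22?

Search path for 22: 13 -> 53 -> 22
Found: True
Comparisons: 3


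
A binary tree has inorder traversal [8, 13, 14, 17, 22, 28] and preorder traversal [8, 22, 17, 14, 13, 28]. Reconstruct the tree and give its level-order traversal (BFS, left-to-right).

Inorder:  [8, 13, 14, 17, 22, 28]
Preorder: [8, 22, 17, 14, 13, 28]
Algorithm: preorder visits root first, so consume preorder in order;
for each root, split the current inorder slice at that value into
left-subtree inorder and right-subtree inorder, then recurse.
Recursive splits:
  root=8; inorder splits into left=[], right=[13, 14, 17, 22, 28]
  root=22; inorder splits into left=[13, 14, 17], right=[28]
  root=17; inorder splits into left=[13, 14], right=[]
  root=14; inorder splits into left=[13], right=[]
  root=13; inorder splits into left=[], right=[]
  root=28; inorder splits into left=[], right=[]
Reconstructed level-order: [8, 22, 17, 28, 14, 13]


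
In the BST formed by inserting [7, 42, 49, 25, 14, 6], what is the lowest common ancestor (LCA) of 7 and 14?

Tree insertion order: [7, 42, 49, 25, 14, 6]
Tree (level-order array): [7, 6, 42, None, None, 25, 49, 14]
In a BST, the LCA of p=7, q=14 is the first node v on the
root-to-leaf path with p <= v <= q (go left if both < v, right if both > v).
Walk from root:
  at 7: 7 <= 7 <= 14, this is the LCA
LCA = 7


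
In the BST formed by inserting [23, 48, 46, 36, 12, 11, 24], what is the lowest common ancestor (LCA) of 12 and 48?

Tree insertion order: [23, 48, 46, 36, 12, 11, 24]
Tree (level-order array): [23, 12, 48, 11, None, 46, None, None, None, 36, None, 24]
In a BST, the LCA of p=12, q=48 is the first node v on the
root-to-leaf path with p <= v <= q (go left if both < v, right if both > v).
Walk from root:
  at 23: 12 <= 23 <= 48, this is the LCA
LCA = 23


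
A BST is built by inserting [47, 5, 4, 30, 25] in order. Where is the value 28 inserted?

Starting tree (level order): [47, 5, None, 4, 30, None, None, 25]
Insertion path: 47 -> 5 -> 30 -> 25
Result: insert 28 as right child of 25
Final tree (level order): [47, 5, None, 4, 30, None, None, 25, None, None, 28]


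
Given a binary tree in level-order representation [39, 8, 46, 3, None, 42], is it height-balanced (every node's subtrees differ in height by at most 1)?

Tree (level-order array): [39, 8, 46, 3, None, 42]
Definition: a tree is height-balanced if, at every node, |h(left) - h(right)| <= 1 (empty subtree has height -1).
Bottom-up per-node check:
  node 3: h_left=-1, h_right=-1, diff=0 [OK], height=0
  node 8: h_left=0, h_right=-1, diff=1 [OK], height=1
  node 42: h_left=-1, h_right=-1, diff=0 [OK], height=0
  node 46: h_left=0, h_right=-1, diff=1 [OK], height=1
  node 39: h_left=1, h_right=1, diff=0 [OK], height=2
All nodes satisfy the balance condition.
Result: Balanced


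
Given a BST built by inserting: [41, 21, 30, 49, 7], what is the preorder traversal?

Tree insertion order: [41, 21, 30, 49, 7]
Tree (level-order array): [41, 21, 49, 7, 30]
Preorder traversal: [41, 21, 7, 30, 49]


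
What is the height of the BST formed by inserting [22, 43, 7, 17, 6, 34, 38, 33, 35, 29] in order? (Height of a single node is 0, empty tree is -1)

Insertion order: [22, 43, 7, 17, 6, 34, 38, 33, 35, 29]
Tree (level-order array): [22, 7, 43, 6, 17, 34, None, None, None, None, None, 33, 38, 29, None, 35]
Compute height bottom-up (empty subtree = -1):
  height(6) = 1 + max(-1, -1) = 0
  height(17) = 1 + max(-1, -1) = 0
  height(7) = 1 + max(0, 0) = 1
  height(29) = 1 + max(-1, -1) = 0
  height(33) = 1 + max(0, -1) = 1
  height(35) = 1 + max(-1, -1) = 0
  height(38) = 1 + max(0, -1) = 1
  height(34) = 1 + max(1, 1) = 2
  height(43) = 1 + max(2, -1) = 3
  height(22) = 1 + max(1, 3) = 4
Height = 4


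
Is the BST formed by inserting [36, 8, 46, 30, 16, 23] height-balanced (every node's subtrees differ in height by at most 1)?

Tree (level-order array): [36, 8, 46, None, 30, None, None, 16, None, None, 23]
Definition: a tree is height-balanced if, at every node, |h(left) - h(right)| <= 1 (empty subtree has height -1).
Bottom-up per-node check:
  node 23: h_left=-1, h_right=-1, diff=0 [OK], height=0
  node 16: h_left=-1, h_right=0, diff=1 [OK], height=1
  node 30: h_left=1, h_right=-1, diff=2 [FAIL (|1--1|=2 > 1)], height=2
  node 8: h_left=-1, h_right=2, diff=3 [FAIL (|-1-2|=3 > 1)], height=3
  node 46: h_left=-1, h_right=-1, diff=0 [OK], height=0
  node 36: h_left=3, h_right=0, diff=3 [FAIL (|3-0|=3 > 1)], height=4
Node 30 violates the condition: |1 - -1| = 2 > 1.
Result: Not balanced


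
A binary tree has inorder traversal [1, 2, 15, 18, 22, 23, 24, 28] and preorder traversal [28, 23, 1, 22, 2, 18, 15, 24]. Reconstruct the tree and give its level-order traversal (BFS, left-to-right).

Inorder:  [1, 2, 15, 18, 22, 23, 24, 28]
Preorder: [28, 23, 1, 22, 2, 18, 15, 24]
Algorithm: preorder visits root first, so consume preorder in order;
for each root, split the current inorder slice at that value into
left-subtree inorder and right-subtree inorder, then recurse.
Recursive splits:
  root=28; inorder splits into left=[1, 2, 15, 18, 22, 23, 24], right=[]
  root=23; inorder splits into left=[1, 2, 15, 18, 22], right=[24]
  root=1; inorder splits into left=[], right=[2, 15, 18, 22]
  root=22; inorder splits into left=[2, 15, 18], right=[]
  root=2; inorder splits into left=[], right=[15, 18]
  root=18; inorder splits into left=[15], right=[]
  root=15; inorder splits into left=[], right=[]
  root=24; inorder splits into left=[], right=[]
Reconstructed level-order: [28, 23, 1, 24, 22, 2, 18, 15]


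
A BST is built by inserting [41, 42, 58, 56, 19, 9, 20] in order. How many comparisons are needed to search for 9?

Search path for 9: 41 -> 19 -> 9
Found: True
Comparisons: 3


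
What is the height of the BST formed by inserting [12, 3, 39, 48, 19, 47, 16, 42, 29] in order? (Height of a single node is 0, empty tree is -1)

Insertion order: [12, 3, 39, 48, 19, 47, 16, 42, 29]
Tree (level-order array): [12, 3, 39, None, None, 19, 48, 16, 29, 47, None, None, None, None, None, 42]
Compute height bottom-up (empty subtree = -1):
  height(3) = 1 + max(-1, -1) = 0
  height(16) = 1 + max(-1, -1) = 0
  height(29) = 1 + max(-1, -1) = 0
  height(19) = 1 + max(0, 0) = 1
  height(42) = 1 + max(-1, -1) = 0
  height(47) = 1 + max(0, -1) = 1
  height(48) = 1 + max(1, -1) = 2
  height(39) = 1 + max(1, 2) = 3
  height(12) = 1 + max(0, 3) = 4
Height = 4


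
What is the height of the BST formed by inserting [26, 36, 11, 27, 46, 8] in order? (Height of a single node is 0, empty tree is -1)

Insertion order: [26, 36, 11, 27, 46, 8]
Tree (level-order array): [26, 11, 36, 8, None, 27, 46]
Compute height bottom-up (empty subtree = -1):
  height(8) = 1 + max(-1, -1) = 0
  height(11) = 1 + max(0, -1) = 1
  height(27) = 1 + max(-1, -1) = 0
  height(46) = 1 + max(-1, -1) = 0
  height(36) = 1 + max(0, 0) = 1
  height(26) = 1 + max(1, 1) = 2
Height = 2


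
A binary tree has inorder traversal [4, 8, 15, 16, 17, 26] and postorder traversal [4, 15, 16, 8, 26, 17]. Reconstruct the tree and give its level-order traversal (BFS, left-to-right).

Inorder:   [4, 8, 15, 16, 17, 26]
Postorder: [4, 15, 16, 8, 26, 17]
Algorithm: postorder visits root last, so walk postorder right-to-left;
each value is the root of the current inorder slice — split it at that
value, recurse on the right subtree first, then the left.
Recursive splits:
  root=17; inorder splits into left=[4, 8, 15, 16], right=[26]
  root=26; inorder splits into left=[], right=[]
  root=8; inorder splits into left=[4], right=[15, 16]
  root=16; inorder splits into left=[15], right=[]
  root=15; inorder splits into left=[], right=[]
  root=4; inorder splits into left=[], right=[]
Reconstructed level-order: [17, 8, 26, 4, 16, 15]


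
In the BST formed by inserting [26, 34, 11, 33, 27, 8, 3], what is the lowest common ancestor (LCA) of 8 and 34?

Tree insertion order: [26, 34, 11, 33, 27, 8, 3]
Tree (level-order array): [26, 11, 34, 8, None, 33, None, 3, None, 27]
In a BST, the LCA of p=8, q=34 is the first node v on the
root-to-leaf path with p <= v <= q (go left if both < v, right if both > v).
Walk from root:
  at 26: 8 <= 26 <= 34, this is the LCA
LCA = 26


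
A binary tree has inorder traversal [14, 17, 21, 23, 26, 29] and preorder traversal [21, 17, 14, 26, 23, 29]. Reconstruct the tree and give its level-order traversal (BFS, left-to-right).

Inorder:  [14, 17, 21, 23, 26, 29]
Preorder: [21, 17, 14, 26, 23, 29]
Algorithm: preorder visits root first, so consume preorder in order;
for each root, split the current inorder slice at that value into
left-subtree inorder and right-subtree inorder, then recurse.
Recursive splits:
  root=21; inorder splits into left=[14, 17], right=[23, 26, 29]
  root=17; inorder splits into left=[14], right=[]
  root=14; inorder splits into left=[], right=[]
  root=26; inorder splits into left=[23], right=[29]
  root=23; inorder splits into left=[], right=[]
  root=29; inorder splits into left=[], right=[]
Reconstructed level-order: [21, 17, 26, 14, 23, 29]


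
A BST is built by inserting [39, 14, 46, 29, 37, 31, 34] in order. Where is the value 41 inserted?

Starting tree (level order): [39, 14, 46, None, 29, None, None, None, 37, 31, None, None, 34]
Insertion path: 39 -> 46
Result: insert 41 as left child of 46
Final tree (level order): [39, 14, 46, None, 29, 41, None, None, 37, None, None, 31, None, None, 34]


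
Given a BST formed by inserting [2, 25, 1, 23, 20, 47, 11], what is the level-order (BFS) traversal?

Tree insertion order: [2, 25, 1, 23, 20, 47, 11]
Tree (level-order array): [2, 1, 25, None, None, 23, 47, 20, None, None, None, 11]
BFS from the root, enqueuing left then right child of each popped node:
  queue [2] -> pop 2, enqueue [1, 25], visited so far: [2]
  queue [1, 25] -> pop 1, enqueue [none], visited so far: [2, 1]
  queue [25] -> pop 25, enqueue [23, 47], visited so far: [2, 1, 25]
  queue [23, 47] -> pop 23, enqueue [20], visited so far: [2, 1, 25, 23]
  queue [47, 20] -> pop 47, enqueue [none], visited so far: [2, 1, 25, 23, 47]
  queue [20] -> pop 20, enqueue [11], visited so far: [2, 1, 25, 23, 47, 20]
  queue [11] -> pop 11, enqueue [none], visited so far: [2, 1, 25, 23, 47, 20, 11]
Result: [2, 1, 25, 23, 47, 20, 11]


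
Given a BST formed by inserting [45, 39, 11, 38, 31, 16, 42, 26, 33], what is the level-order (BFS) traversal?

Tree insertion order: [45, 39, 11, 38, 31, 16, 42, 26, 33]
Tree (level-order array): [45, 39, None, 11, 42, None, 38, None, None, 31, None, 16, 33, None, 26]
BFS from the root, enqueuing left then right child of each popped node:
  queue [45] -> pop 45, enqueue [39], visited so far: [45]
  queue [39] -> pop 39, enqueue [11, 42], visited so far: [45, 39]
  queue [11, 42] -> pop 11, enqueue [38], visited so far: [45, 39, 11]
  queue [42, 38] -> pop 42, enqueue [none], visited so far: [45, 39, 11, 42]
  queue [38] -> pop 38, enqueue [31], visited so far: [45, 39, 11, 42, 38]
  queue [31] -> pop 31, enqueue [16, 33], visited so far: [45, 39, 11, 42, 38, 31]
  queue [16, 33] -> pop 16, enqueue [26], visited so far: [45, 39, 11, 42, 38, 31, 16]
  queue [33, 26] -> pop 33, enqueue [none], visited so far: [45, 39, 11, 42, 38, 31, 16, 33]
  queue [26] -> pop 26, enqueue [none], visited so far: [45, 39, 11, 42, 38, 31, 16, 33, 26]
Result: [45, 39, 11, 42, 38, 31, 16, 33, 26]


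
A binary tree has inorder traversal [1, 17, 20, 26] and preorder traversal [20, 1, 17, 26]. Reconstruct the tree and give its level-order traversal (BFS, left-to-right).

Inorder:  [1, 17, 20, 26]
Preorder: [20, 1, 17, 26]
Algorithm: preorder visits root first, so consume preorder in order;
for each root, split the current inorder slice at that value into
left-subtree inorder and right-subtree inorder, then recurse.
Recursive splits:
  root=20; inorder splits into left=[1, 17], right=[26]
  root=1; inorder splits into left=[], right=[17]
  root=17; inorder splits into left=[], right=[]
  root=26; inorder splits into left=[], right=[]
Reconstructed level-order: [20, 1, 26, 17]


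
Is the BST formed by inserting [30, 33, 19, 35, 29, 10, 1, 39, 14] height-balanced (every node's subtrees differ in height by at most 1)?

Tree (level-order array): [30, 19, 33, 10, 29, None, 35, 1, 14, None, None, None, 39]
Definition: a tree is height-balanced if, at every node, |h(left) - h(right)| <= 1 (empty subtree has height -1).
Bottom-up per-node check:
  node 1: h_left=-1, h_right=-1, diff=0 [OK], height=0
  node 14: h_left=-1, h_right=-1, diff=0 [OK], height=0
  node 10: h_left=0, h_right=0, diff=0 [OK], height=1
  node 29: h_left=-1, h_right=-1, diff=0 [OK], height=0
  node 19: h_left=1, h_right=0, diff=1 [OK], height=2
  node 39: h_left=-1, h_right=-1, diff=0 [OK], height=0
  node 35: h_left=-1, h_right=0, diff=1 [OK], height=1
  node 33: h_left=-1, h_right=1, diff=2 [FAIL (|-1-1|=2 > 1)], height=2
  node 30: h_left=2, h_right=2, diff=0 [OK], height=3
Node 33 violates the condition: |-1 - 1| = 2 > 1.
Result: Not balanced


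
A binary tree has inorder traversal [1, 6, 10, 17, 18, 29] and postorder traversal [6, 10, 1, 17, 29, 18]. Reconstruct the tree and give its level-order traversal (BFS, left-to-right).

Inorder:   [1, 6, 10, 17, 18, 29]
Postorder: [6, 10, 1, 17, 29, 18]
Algorithm: postorder visits root last, so walk postorder right-to-left;
each value is the root of the current inorder slice — split it at that
value, recurse on the right subtree first, then the left.
Recursive splits:
  root=18; inorder splits into left=[1, 6, 10, 17], right=[29]
  root=29; inorder splits into left=[], right=[]
  root=17; inorder splits into left=[1, 6, 10], right=[]
  root=1; inorder splits into left=[], right=[6, 10]
  root=10; inorder splits into left=[6], right=[]
  root=6; inorder splits into left=[], right=[]
Reconstructed level-order: [18, 17, 29, 1, 10, 6]


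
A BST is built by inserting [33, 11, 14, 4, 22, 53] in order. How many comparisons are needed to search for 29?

Search path for 29: 33 -> 11 -> 14 -> 22
Found: False
Comparisons: 4


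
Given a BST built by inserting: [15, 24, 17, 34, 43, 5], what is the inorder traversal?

Tree insertion order: [15, 24, 17, 34, 43, 5]
Tree (level-order array): [15, 5, 24, None, None, 17, 34, None, None, None, 43]
Inorder traversal: [5, 15, 17, 24, 34, 43]


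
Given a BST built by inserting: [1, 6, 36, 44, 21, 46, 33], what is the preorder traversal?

Tree insertion order: [1, 6, 36, 44, 21, 46, 33]
Tree (level-order array): [1, None, 6, None, 36, 21, 44, None, 33, None, 46]
Preorder traversal: [1, 6, 36, 21, 33, 44, 46]


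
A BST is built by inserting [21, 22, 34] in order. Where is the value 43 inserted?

Starting tree (level order): [21, None, 22, None, 34]
Insertion path: 21 -> 22 -> 34
Result: insert 43 as right child of 34
Final tree (level order): [21, None, 22, None, 34, None, 43]


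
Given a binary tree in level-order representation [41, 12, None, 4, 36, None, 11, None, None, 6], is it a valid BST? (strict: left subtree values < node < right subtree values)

Level-order array: [41, 12, None, 4, 36, None, 11, None, None, 6]
Validate using subtree bounds (lo, hi): at each node, require lo < value < hi,
then recurse left with hi=value and right with lo=value.
Preorder trace (stopping at first violation):
  at node 41 with bounds (-inf, +inf): OK
  at node 12 with bounds (-inf, 41): OK
  at node 4 with bounds (-inf, 12): OK
  at node 11 with bounds (4, 12): OK
  at node 6 with bounds (4, 11): OK
  at node 36 with bounds (12, 41): OK
No violation found at any node.
Result: Valid BST


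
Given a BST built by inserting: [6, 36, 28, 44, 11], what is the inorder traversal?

Tree insertion order: [6, 36, 28, 44, 11]
Tree (level-order array): [6, None, 36, 28, 44, 11]
Inorder traversal: [6, 11, 28, 36, 44]


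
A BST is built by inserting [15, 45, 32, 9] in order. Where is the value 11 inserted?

Starting tree (level order): [15, 9, 45, None, None, 32]
Insertion path: 15 -> 9
Result: insert 11 as right child of 9
Final tree (level order): [15, 9, 45, None, 11, 32]


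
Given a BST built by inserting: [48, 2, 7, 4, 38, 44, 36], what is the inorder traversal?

Tree insertion order: [48, 2, 7, 4, 38, 44, 36]
Tree (level-order array): [48, 2, None, None, 7, 4, 38, None, None, 36, 44]
Inorder traversal: [2, 4, 7, 36, 38, 44, 48]


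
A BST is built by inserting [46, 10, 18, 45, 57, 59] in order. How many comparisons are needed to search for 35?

Search path for 35: 46 -> 10 -> 18 -> 45
Found: False
Comparisons: 4


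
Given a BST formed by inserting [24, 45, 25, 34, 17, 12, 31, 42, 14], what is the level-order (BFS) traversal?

Tree insertion order: [24, 45, 25, 34, 17, 12, 31, 42, 14]
Tree (level-order array): [24, 17, 45, 12, None, 25, None, None, 14, None, 34, None, None, 31, 42]
BFS from the root, enqueuing left then right child of each popped node:
  queue [24] -> pop 24, enqueue [17, 45], visited so far: [24]
  queue [17, 45] -> pop 17, enqueue [12], visited so far: [24, 17]
  queue [45, 12] -> pop 45, enqueue [25], visited so far: [24, 17, 45]
  queue [12, 25] -> pop 12, enqueue [14], visited so far: [24, 17, 45, 12]
  queue [25, 14] -> pop 25, enqueue [34], visited so far: [24, 17, 45, 12, 25]
  queue [14, 34] -> pop 14, enqueue [none], visited so far: [24, 17, 45, 12, 25, 14]
  queue [34] -> pop 34, enqueue [31, 42], visited so far: [24, 17, 45, 12, 25, 14, 34]
  queue [31, 42] -> pop 31, enqueue [none], visited so far: [24, 17, 45, 12, 25, 14, 34, 31]
  queue [42] -> pop 42, enqueue [none], visited so far: [24, 17, 45, 12, 25, 14, 34, 31, 42]
Result: [24, 17, 45, 12, 25, 14, 34, 31, 42]


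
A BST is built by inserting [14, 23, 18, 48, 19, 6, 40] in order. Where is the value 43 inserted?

Starting tree (level order): [14, 6, 23, None, None, 18, 48, None, 19, 40]
Insertion path: 14 -> 23 -> 48 -> 40
Result: insert 43 as right child of 40
Final tree (level order): [14, 6, 23, None, None, 18, 48, None, 19, 40, None, None, None, None, 43]


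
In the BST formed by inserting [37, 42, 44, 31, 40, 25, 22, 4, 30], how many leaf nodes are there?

Tree built from: [37, 42, 44, 31, 40, 25, 22, 4, 30]
Tree (level-order array): [37, 31, 42, 25, None, 40, 44, 22, 30, None, None, None, None, 4]
Rule: A leaf has 0 children.
Per-node child counts:
  node 37: 2 child(ren)
  node 31: 1 child(ren)
  node 25: 2 child(ren)
  node 22: 1 child(ren)
  node 4: 0 child(ren)
  node 30: 0 child(ren)
  node 42: 2 child(ren)
  node 40: 0 child(ren)
  node 44: 0 child(ren)
Matching nodes: [4, 30, 40, 44]
Count of leaf nodes: 4


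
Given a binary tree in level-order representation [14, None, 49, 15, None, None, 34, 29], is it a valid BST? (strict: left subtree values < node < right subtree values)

Level-order array: [14, None, 49, 15, None, None, 34, 29]
Validate using subtree bounds (lo, hi): at each node, require lo < value < hi,
then recurse left with hi=value and right with lo=value.
Preorder trace (stopping at first violation):
  at node 14 with bounds (-inf, +inf): OK
  at node 49 with bounds (14, +inf): OK
  at node 15 with bounds (14, 49): OK
  at node 34 with bounds (15, 49): OK
  at node 29 with bounds (15, 34): OK
No violation found at any node.
Result: Valid BST


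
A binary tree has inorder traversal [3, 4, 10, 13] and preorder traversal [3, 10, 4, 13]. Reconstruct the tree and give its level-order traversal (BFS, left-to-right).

Inorder:  [3, 4, 10, 13]
Preorder: [3, 10, 4, 13]
Algorithm: preorder visits root first, so consume preorder in order;
for each root, split the current inorder slice at that value into
left-subtree inorder and right-subtree inorder, then recurse.
Recursive splits:
  root=3; inorder splits into left=[], right=[4, 10, 13]
  root=10; inorder splits into left=[4], right=[13]
  root=4; inorder splits into left=[], right=[]
  root=13; inorder splits into left=[], right=[]
Reconstructed level-order: [3, 10, 4, 13]


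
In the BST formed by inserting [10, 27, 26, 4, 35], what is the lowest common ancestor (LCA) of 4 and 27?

Tree insertion order: [10, 27, 26, 4, 35]
Tree (level-order array): [10, 4, 27, None, None, 26, 35]
In a BST, the LCA of p=4, q=27 is the first node v on the
root-to-leaf path with p <= v <= q (go left if both < v, right if both > v).
Walk from root:
  at 10: 4 <= 10 <= 27, this is the LCA
LCA = 10


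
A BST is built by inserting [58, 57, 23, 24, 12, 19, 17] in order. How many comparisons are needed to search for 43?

Search path for 43: 58 -> 57 -> 23 -> 24
Found: False
Comparisons: 4


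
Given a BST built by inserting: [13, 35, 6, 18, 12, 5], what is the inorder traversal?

Tree insertion order: [13, 35, 6, 18, 12, 5]
Tree (level-order array): [13, 6, 35, 5, 12, 18]
Inorder traversal: [5, 6, 12, 13, 18, 35]


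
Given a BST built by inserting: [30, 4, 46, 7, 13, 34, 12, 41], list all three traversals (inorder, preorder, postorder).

Tree insertion order: [30, 4, 46, 7, 13, 34, 12, 41]
Tree (level-order array): [30, 4, 46, None, 7, 34, None, None, 13, None, 41, 12]
Inorder (L, root, R): [4, 7, 12, 13, 30, 34, 41, 46]
Preorder (root, L, R): [30, 4, 7, 13, 12, 46, 34, 41]
Postorder (L, R, root): [12, 13, 7, 4, 41, 34, 46, 30]
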